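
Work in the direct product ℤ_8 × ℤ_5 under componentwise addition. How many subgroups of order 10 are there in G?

|G| = 40 and 10 | 40, so subgroups of order 10 are possible by Lagrange.
The subgroups of order 10 are: {(0,0), (0,1), (0,2), (0,3), (0,4), (4,0), (4,1), (4,2), (4,3), (4,4)}.
So G has 1 subgroup of order 10.

1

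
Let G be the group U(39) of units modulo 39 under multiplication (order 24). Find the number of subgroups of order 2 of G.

|G| = 24 and 2 | 24, so subgroups of order 2 are possible by Lagrange.
The subgroups of order 2 are: {1, 14}; {1, 25}; {1, 38}.
So G has 3 subgroups of order 2.

3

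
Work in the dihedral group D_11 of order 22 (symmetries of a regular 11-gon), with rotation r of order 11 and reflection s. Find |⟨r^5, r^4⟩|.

|⟨r^5⟩| = 11 and |⟨r^4⟩| = 11, so |H| is a multiple of lcm(11, 11) = 11 and divides |G| = 22.
Closing under the operation: H = {e, r, r^2, r^3, r^4, r^5, r^6, r^7, r^8, r^9, r^10}, so |H| = 11.

11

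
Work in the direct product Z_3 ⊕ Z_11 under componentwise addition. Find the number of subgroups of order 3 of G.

|G| = 33 and 3 | 33, so subgroups of order 3 are possible by Lagrange.
The subgroups of order 3 are: {(0,0), (1,0), (2,0)}.
So G has 1 subgroup of order 3.

1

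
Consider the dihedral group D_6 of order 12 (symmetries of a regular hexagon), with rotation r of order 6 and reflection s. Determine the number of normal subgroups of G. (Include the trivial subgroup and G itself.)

G has 16 subgroups. Checking conjugation-invariance by order — order 1: 1/1 normal; order 2: 1/7 normal; order 3: 1/1 normal; order 4: 0/3 normal; order 6: 3/3 normal; order 12: 1/1 normal.
Total normal subgroups: 7.

7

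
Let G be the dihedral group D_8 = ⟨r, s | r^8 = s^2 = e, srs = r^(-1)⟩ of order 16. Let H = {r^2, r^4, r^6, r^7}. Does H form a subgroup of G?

No

The identity e ∉ H, so H is not a subgroup.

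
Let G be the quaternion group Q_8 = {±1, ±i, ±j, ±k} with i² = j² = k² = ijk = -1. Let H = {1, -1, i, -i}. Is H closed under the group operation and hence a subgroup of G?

Yes

|H| = 4 divides |G| = 8, consistent with Lagrange.
H contains the identity, every element's inverse is in H, and H is closed under ·: it is a subgroup.
In fact H = ⟨-i⟩.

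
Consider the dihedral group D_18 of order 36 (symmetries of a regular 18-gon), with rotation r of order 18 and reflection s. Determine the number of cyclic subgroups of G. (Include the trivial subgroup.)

Group the elements of G by the cyclic subgroup they generate; each cyclic subgroup of order d accounts for φ(d) elements.
Cyclic subgroups by order — order 1: 1; order 2: 19; order 3: 1; order 6: 1; order 9: 1; order 18: 1.
Total: 24.

24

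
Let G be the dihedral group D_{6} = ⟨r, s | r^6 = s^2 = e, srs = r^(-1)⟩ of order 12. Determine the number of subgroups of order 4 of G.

|G| = 12 and 4 | 12, so subgroups of order 4 are possible by Lagrange.
The subgroups of order 4 are: {e, r^3, r^2s, r^5s}; {e, r^3, s, r^3s}; {e, r^3, rs, r^4s}.
So G has 3 subgroups of order 4.

3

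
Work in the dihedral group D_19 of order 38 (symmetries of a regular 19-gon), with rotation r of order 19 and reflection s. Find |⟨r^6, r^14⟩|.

|⟨r^6⟩| = 19 and |⟨r^14⟩| = 19, so |H| is a multiple of lcm(19, 19) = 19 and divides |G| = 38.
Closing under the operation: H = {e, r, r^2, r^3, r^4, r^5, r^6, r^7, r^8, r^9, r^10, r^11, r^12, r^13, r^14, r^15, r^16, r^17, r^18}, so |H| = 19.

19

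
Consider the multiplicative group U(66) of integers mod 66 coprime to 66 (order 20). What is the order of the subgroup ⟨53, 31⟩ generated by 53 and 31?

10

|⟨53⟩| = 10 and |⟨31⟩| = 5, so |H| is a multiple of lcm(10, 5) = 10 and divides |G| = 20.
Closing under the operation: H = {1, 5, 23, 25, 31, 37, 47, 49, 53, 59}, so |H| = 10.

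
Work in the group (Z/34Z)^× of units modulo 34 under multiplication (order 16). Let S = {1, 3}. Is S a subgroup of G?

3 ∈ S but its inverse 23 ∉ S, so S is not a subgroup.

No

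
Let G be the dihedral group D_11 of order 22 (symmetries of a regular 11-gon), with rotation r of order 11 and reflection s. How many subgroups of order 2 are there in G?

11

|G| = 22 and 2 | 22, so subgroups of order 2 are possible by Lagrange.
The subgroups of order 2 are: {e, r^10s}; {e, r^2s}; {e, r^3s}; {e, r^4s}; … (11 in all).
So G has 11 subgroups of order 2.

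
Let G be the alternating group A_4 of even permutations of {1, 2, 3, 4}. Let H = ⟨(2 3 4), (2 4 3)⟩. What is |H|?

3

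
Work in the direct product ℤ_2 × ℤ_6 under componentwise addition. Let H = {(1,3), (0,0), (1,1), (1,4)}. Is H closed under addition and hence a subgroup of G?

(1,1) ∈ H but its inverse (1,5) ∉ H, so H is not a subgroup.

No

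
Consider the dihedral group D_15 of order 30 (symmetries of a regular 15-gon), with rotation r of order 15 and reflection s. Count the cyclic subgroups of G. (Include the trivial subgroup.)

19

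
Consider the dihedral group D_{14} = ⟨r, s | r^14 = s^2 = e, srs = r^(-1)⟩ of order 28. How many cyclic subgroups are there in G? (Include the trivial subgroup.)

18

Group the elements of G by the cyclic subgroup they generate; each cyclic subgroup of order d accounts for φ(d) elements.
Cyclic subgroups by order — order 1: 1; order 2: 15; order 7: 1; order 14: 1.
Total: 18.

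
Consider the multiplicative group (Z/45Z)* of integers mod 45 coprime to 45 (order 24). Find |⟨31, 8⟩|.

|⟨31⟩| = 3 and |⟨8⟩| = 4, so |H| is a multiple of lcm(3, 4) = 12 and divides |G| = 24.
Closing under the operation: H = {1, 2, 4, 8, 16, 17, 19, 23, 31, 32, 34, 38}, so |H| = 12.

12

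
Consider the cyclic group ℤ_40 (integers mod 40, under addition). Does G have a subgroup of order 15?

No

15 does not divide |G| = 40, so by Lagrange no subgroup of order 15 exists.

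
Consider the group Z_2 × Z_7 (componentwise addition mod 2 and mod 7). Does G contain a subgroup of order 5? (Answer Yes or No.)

No

5 does not divide |G| = 14, so by Lagrange no subgroup of order 5 exists.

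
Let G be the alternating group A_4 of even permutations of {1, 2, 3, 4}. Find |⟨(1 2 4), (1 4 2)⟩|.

3

|⟨(1 2 4)⟩| = 3 and |⟨(1 4 2)⟩| = 3, so |H| is a multiple of lcm(3, 3) = 3 and divides |G| = 12.
Closing under the operation: H = {e, (1 2 4), (1 4 2)}, so |H| = 3.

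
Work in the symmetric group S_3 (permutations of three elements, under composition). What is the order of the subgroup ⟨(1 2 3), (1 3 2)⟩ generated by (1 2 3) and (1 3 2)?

|⟨(1 2 3)⟩| = 3 and |⟨(1 3 2)⟩| = 3, so |H| is a multiple of lcm(3, 3) = 3 and divides |G| = 6.
Closing under the operation: H = {e, (1 2 3), (1 3 2)}, so |H| = 3.

3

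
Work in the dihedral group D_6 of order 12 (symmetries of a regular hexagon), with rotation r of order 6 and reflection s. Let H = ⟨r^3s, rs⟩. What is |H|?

|⟨r^3s⟩| = 2 and |⟨rs⟩| = 2, so |H| is a multiple of lcm(2, 2) = 2 and divides |G| = 12.
Closing under the operation: H = {e, r^2, r^4, rs, r^3s, r^5s}, so |H| = 6.

6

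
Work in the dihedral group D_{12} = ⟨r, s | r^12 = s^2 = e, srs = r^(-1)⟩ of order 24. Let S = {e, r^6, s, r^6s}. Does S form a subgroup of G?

|S| = 4 divides |G| = 24, consistent with Lagrange.
S contains the identity, every element's inverse is in S, and S is closed under ·: it is a subgroup.

Yes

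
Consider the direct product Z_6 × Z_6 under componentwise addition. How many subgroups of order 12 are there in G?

|G| = 36 and 12 | 36, so subgroups of order 12 are possible by Lagrange.
The subgroups of order 12 are: {(0,0), (0,1), (0,2), (0,3), (0,4), (0,5), (3,0), (3,1), (3,2), (3,3), (3,4), (3,5)}; {(0,0), (0,3), (1,0), (1,3), (2,0), (2,3), (3,0), (3,3), (4,0), (4,3), (5,0), (5,3)}; {(0,0), (0,3), (1,1), (1,4), (2,2), (2,5), (3,0), (3,3), (4,1), (4,4), (5,2), (5,5)}; {(0,0), (0,3), (1,2), (1,5), (2,1), (2,4), (3,0), (3,3), (4,2), (4,5), (5,1), (5,4)}.
So G has 4 subgroups of order 12.

4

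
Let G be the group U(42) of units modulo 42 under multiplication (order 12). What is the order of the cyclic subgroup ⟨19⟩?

Compute successive powers of 19 mod 42: 19, 25, 13, 37, 31, 1; 19^6 ≡ 1 (mod 42).
So |⟨19⟩| = 6.

6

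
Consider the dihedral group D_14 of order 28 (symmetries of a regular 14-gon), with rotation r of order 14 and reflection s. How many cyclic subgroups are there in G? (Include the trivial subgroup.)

Each element a generates a cyclic subgroup ⟨a⟩; distinct elements may generate the same one (a cyclic group of order d has φ(d) generators).
Cyclic subgroups by order — order 1: 1; order 2: 15; order 7: 1; order 14: 1.
Total: 18.

18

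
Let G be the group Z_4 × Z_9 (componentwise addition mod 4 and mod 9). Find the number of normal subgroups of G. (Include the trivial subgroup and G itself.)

G is abelian, so every subgroup is normal.
G has 9 subgroups in total, hence 9 normal subgroups.

9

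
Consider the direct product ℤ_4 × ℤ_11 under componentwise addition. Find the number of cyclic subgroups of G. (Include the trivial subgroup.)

6

Each element a generates a cyclic subgroup ⟨a⟩; distinct elements may generate the same one (a cyclic group of order d has φ(d) generators).
Cyclic subgroups by order — order 1: 1; order 2: 1; order 4: 1; order 11: 1; order 22: 1; order 44: 1.
Total: 6.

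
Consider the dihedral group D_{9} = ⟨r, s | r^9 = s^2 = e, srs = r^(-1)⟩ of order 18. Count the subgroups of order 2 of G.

9

|G| = 18 and 2 | 18, so subgroups of order 2 are possible by Lagrange.
The subgroups of order 2 are: {e, r^2s}; {e, r^3s}; {e, r^4s}; {e, r^5s}; … (9 in all).
So G has 9 subgroups of order 2.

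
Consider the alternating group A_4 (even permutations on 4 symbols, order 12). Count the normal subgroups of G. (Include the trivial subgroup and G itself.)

G has 10 subgroups. Checking conjugation-invariance by order — order 1: 1/1 normal; order 2: 0/3 normal; order 3: 0/4 normal; order 4: 1/1 normal; order 12: 1/1 normal.
Total normal subgroups: 3.

3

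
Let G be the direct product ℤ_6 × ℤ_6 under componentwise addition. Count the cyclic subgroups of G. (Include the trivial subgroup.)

20

Group the elements of G by the cyclic subgroup they generate; each cyclic subgroup of order d accounts for φ(d) elements.
Cyclic subgroups by order — order 1: 1; order 2: 3; order 3: 4; order 6: 12.
Total: 20.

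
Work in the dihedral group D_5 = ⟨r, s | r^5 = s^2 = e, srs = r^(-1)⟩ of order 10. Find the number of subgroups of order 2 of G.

|G| = 10 and 2 | 10, so subgroups of order 2 are possible by Lagrange.
The subgroups of order 2 are: {e, r^2s}; {e, r^3s}; {e, r^4s}; {e, rs}; … (5 in all).
So G has 5 subgroups of order 2.

5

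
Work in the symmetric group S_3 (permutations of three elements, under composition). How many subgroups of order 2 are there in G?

3

|G| = 6 and 2 | 6, so subgroups of order 2 are possible by Lagrange.
The subgroups of order 2 are: {e, (1 2)}; {e, (1 3)}; {e, (2 3)}.
So G has 3 subgroups of order 2.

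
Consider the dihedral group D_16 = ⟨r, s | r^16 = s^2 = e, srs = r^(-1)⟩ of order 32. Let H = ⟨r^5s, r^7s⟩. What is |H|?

|⟨r^5s⟩| = 2 and |⟨r^7s⟩| = 2, so |H| is a multiple of lcm(2, 2) = 2 and divides |G| = 32.
Closing under the operation: H = {e, r^2, r^4, r^6, r^8, r^10, r^12, r^14, rs, r^3s, r^5s, r^7s, r^9s, r^11s, r^13s, r^15s}, so |H| = 16.

16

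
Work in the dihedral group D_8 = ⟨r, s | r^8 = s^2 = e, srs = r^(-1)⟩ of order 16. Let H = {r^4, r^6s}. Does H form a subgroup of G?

No

The identity e ∉ H, so H is not a subgroup.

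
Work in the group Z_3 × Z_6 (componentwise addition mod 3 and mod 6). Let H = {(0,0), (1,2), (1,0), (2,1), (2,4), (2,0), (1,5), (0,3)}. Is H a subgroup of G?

|H| = 8 does not divide |G| = 18, so by Lagrange H is not a subgroup.

No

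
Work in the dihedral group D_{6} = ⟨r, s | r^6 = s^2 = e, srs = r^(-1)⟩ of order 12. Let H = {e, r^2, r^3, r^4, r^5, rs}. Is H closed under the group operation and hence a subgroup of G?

r^5 ∈ H but its inverse r ∉ H, so H is not a subgroup.

No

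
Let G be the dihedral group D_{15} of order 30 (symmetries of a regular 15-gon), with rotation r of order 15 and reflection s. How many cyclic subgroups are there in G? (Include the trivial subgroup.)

19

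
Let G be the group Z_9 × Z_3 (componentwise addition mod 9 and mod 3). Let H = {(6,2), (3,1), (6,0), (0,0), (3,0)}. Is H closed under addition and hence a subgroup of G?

|H| = 5 does not divide |G| = 27, so by Lagrange H is not a subgroup.

No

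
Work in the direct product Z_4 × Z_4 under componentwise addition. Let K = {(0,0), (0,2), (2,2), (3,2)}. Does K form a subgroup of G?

(3,2) ∈ K but its inverse (1,2) ∉ K, so K is not a subgroup.

No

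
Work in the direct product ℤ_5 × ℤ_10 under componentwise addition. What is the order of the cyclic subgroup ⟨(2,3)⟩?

10

The order of (2,3) in Z_5 × Z_10 is lcm(ord(2) in Z_5, ord(3) in Z_10).
ord(2) = 5 and ord(3) = 10, so |⟨(2,3)⟩| = lcm(5, 10) = 10.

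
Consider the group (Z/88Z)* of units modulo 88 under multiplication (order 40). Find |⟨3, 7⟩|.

|⟨3⟩| = 10 and |⟨7⟩| = 10, so |H| is a multiple of lcm(10, 10) = 10 and divides |G| = 40.
Closing under the operation: H = {1, 3, 7, 9, 13, 21, 25, 27, 29, 39, 49, 59, 61, 63, 67, 75, 79, 81, 85, 87}, so |H| = 20.

20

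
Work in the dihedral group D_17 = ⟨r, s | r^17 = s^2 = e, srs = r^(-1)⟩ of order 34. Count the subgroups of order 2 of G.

17

|G| = 34 and 2 | 34, so subgroups of order 2 are possible by Lagrange.
The subgroups of order 2 are: {e, r^10s}; {e, r^11s}; {e, r^12s}; {e, r^13s}; … (17 in all).
So G has 17 subgroups of order 2.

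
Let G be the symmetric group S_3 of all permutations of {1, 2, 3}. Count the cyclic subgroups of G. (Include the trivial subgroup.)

5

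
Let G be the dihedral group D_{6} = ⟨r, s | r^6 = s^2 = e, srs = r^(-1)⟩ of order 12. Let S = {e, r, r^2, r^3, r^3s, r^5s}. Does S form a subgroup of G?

r ∈ S but its inverse r^5 ∉ S, so S is not a subgroup.

No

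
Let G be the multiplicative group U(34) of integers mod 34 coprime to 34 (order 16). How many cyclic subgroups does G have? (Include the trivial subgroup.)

5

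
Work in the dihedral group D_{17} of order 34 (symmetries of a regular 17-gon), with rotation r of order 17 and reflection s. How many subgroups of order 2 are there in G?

17

|G| = 34 and 2 | 34, so subgroups of order 2 are possible by Lagrange.
The subgroups of order 2 are: {e, r^10s}; {e, r^11s}; {e, r^12s}; {e, r^13s}; … (17 in all).
So G has 17 subgroups of order 2.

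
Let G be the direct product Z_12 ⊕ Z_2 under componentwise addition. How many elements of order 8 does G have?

An element (a,b) has order lcm(ord(a), ord(b)); count pairs with lcm equal to 8.
Enumerating gives 0 such elements.

0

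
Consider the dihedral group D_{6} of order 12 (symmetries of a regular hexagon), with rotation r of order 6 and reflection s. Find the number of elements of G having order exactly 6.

The elements of order 6 are: r, r^5.
That's 2.

2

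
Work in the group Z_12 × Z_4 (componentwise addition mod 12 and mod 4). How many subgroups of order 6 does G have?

|G| = 48 and 6 | 48, so subgroups of order 6 are possible by Lagrange.
The subgroups of order 6 are: {(0,0), (0,2), (4,0), (4,2), (8,0), (8,2)}; {(0,0), (2,0), (4,0), (6,0), (8,0), (10,0)}; {(0,0), (2,2), (4,0), (6,2), (8,0), (10,2)}.
So G has 3 subgroups of order 6.

3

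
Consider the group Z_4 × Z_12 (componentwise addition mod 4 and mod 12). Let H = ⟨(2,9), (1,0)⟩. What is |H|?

16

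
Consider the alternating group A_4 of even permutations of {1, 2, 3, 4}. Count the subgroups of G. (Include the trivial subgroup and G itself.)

|G| = 12, so by Lagrange every subgroup order divides 12. Divisors: 1, 2, 3, 4, 6, 12.
Subgroups by order — order 1: 1; order 2: 3; order 3: 4; order 4: 1; order 6: 0; order 12: 1.
Total: 1 + 3 + 4 + 1 + 0 + 1 = 10.

10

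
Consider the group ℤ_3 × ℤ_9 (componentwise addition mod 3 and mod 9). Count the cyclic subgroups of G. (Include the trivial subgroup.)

8

A cyclic subgroup of order d is generated by each of its φ(d) elements of order d, so the cyclic subgroups of order d number (#elements of order d)/φ(d).
Cyclic subgroups by order — order 1: 1; order 3: 4; order 9: 3.
Total: 8.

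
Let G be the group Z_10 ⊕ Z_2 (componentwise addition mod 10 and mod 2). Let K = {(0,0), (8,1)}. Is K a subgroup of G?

(8,1) ∈ K but its inverse (2,1) ∉ K, so K is not a subgroup.

No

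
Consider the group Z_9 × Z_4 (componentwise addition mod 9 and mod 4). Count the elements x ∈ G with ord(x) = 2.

An element (a,b) has order lcm(ord(a), ord(b)); count pairs with lcm equal to 2.
Enumerating gives 1 such elements.

1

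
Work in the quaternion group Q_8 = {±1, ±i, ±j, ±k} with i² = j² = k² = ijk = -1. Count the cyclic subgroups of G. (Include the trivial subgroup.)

Each element a generates a cyclic subgroup ⟨a⟩; distinct elements may generate the same one (a cyclic group of order d has φ(d) generators).
Cyclic subgroups by order — order 1: 1; order 2: 1; order 4: 3.
Total: 5.

5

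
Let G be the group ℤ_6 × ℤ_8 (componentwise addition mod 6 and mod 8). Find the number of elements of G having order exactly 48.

An element (a,b) has order lcm(ord(a), ord(b)); count pairs with lcm equal to 48.
Enumerating gives 0 such elements.

0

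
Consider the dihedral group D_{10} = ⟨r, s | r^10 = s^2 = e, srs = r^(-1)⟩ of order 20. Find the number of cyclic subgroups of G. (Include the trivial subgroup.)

14

Group the elements of G by the cyclic subgroup they generate; each cyclic subgroup of order d accounts for φ(d) elements.
Cyclic subgroups by order — order 1: 1; order 2: 11; order 5: 1; order 10: 1.
Total: 14.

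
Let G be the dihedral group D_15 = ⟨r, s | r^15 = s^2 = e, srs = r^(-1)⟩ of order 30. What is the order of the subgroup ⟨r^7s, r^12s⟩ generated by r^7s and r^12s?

|⟨r^7s⟩| = 2 and |⟨r^12s⟩| = 2, so |H| is a multiple of lcm(2, 2) = 2 and divides |G| = 30.
Closing under the operation: H = {e, r^5, r^10, r^2s, r^7s, r^12s}, so |H| = 6.

6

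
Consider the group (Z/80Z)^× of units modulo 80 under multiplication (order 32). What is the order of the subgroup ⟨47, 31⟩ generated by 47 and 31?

8

|⟨47⟩| = 4 and |⟨31⟩| = 2, so |H| is a multiple of lcm(4, 2) = 4 and divides |G| = 32.
Closing under the operation: H = {1, 17, 31, 33, 47, 49, 63, 79}, so |H| = 8.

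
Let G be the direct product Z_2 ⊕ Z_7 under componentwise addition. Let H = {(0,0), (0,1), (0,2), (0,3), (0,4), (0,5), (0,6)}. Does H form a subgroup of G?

Yes

|H| = 7 divides |G| = 14, consistent with Lagrange.
H contains the identity, every element's inverse is in H, and H is closed under +: it is a subgroup.
In fact H = ⟨(0,1)⟩.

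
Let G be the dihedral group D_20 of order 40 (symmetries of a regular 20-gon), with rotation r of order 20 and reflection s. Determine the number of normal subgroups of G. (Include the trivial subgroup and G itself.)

G has 48 subgroups. Checking conjugation-invariance by order — order 1: 1/1 normal; order 2: 1/21 normal; order 4: 1/11 normal; order 5: 1/1 normal; order 8: 0/5 normal; order 10: 1/5 normal; order 20: 3/3 normal; order 40: 1/1 normal.
Total normal subgroups: 9.

9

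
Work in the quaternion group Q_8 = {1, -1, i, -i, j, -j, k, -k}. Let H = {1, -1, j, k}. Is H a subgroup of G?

No

k ∈ H but its inverse -k ∉ H, so H is not a subgroup.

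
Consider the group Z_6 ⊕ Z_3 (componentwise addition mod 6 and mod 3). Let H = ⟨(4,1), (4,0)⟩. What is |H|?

9

|⟨(4,1)⟩| = 3 and |⟨(4,0)⟩| = 3, so |H| is a multiple of lcm(3, 3) = 3 and divides |G| = 18.
Closing under the operation: H = {(0,0), (0,1), (0,2), (2,0), (2,1), (2,2), (4,0), (4,1), (4,2)}, so |H| = 9.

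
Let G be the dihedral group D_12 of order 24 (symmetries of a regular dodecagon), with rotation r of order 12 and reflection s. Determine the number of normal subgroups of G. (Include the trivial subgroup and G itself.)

G has 34 subgroups. Checking conjugation-invariance by order — order 1: 1/1 normal; order 2: 1/13 normal; order 3: 1/1 normal; order 4: 1/7 normal; order 6: 1/5 normal; order 8: 0/3 normal; order 12: 3/3 normal; order 24: 1/1 normal.
Total normal subgroups: 9.

9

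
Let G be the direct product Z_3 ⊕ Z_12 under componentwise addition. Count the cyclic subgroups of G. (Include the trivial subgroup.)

15

Group the elements of G by the cyclic subgroup they generate; each cyclic subgroup of order d accounts for φ(d) elements.
Cyclic subgroups by order — order 1: 1; order 2: 1; order 3: 4; order 4: 1; order 6: 4; order 12: 4.
Total: 15.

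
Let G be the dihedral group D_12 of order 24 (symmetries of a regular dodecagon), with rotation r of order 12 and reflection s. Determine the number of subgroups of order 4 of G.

7

|G| = 24 and 4 | 24, so subgroups of order 4 are possible by Lagrange.
The subgroups of order 4 are: {e, r^6, r^4s, r^10s}; {e, r^6, r^5s, r^11s}; {e, r^6, r^2s, r^8s}; {e, r^3, r^6, r^9}; … (7 in all).
So G has 7 subgroups of order 4.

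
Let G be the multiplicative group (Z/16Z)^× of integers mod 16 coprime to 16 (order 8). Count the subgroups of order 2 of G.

3

|G| = 8 and 2 | 8, so subgroups of order 2 are possible by Lagrange.
The subgroups of order 2 are: {1, 15}; {1, 7}; {1, 9}.
So G has 3 subgroups of order 2.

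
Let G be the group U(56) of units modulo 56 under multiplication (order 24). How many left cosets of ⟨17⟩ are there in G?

4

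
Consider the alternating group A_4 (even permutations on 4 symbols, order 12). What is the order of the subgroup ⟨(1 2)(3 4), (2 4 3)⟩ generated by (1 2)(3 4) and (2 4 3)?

12

|⟨(1 2)(3 4)⟩| = 2 and |⟨(2 4 3)⟩| = 3, so |H| is a multiple of lcm(2, 3) = 6 and divides |G| = 12.
Closing {(1 2)(3 4), (2 4 3)} under the group operation gives all of G, so |H| = 12.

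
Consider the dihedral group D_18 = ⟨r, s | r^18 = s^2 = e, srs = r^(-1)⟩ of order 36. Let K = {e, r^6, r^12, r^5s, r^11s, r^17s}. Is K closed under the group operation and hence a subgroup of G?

|K| = 6 divides |G| = 36, consistent with Lagrange.
K contains the identity, every element's inverse is in K, and K is closed under ·: it is a subgroup.

Yes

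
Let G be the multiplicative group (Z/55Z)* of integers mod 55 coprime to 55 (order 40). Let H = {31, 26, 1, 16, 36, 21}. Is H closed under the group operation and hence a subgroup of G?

|H| = 6 does not divide |G| = 40, so by Lagrange H is not a subgroup.

No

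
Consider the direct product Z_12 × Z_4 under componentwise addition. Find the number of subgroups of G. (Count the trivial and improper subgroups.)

30

|G| = 48, so by Lagrange every subgroup order divides 48. Divisors: 1, 2, 3, 4, 6, 8, 12, 16, 24, 48.
Subgroups by order — order 1: 1; order 2: 3; order 3: 1; order 4: 7; order 6: 3; order 8: 3; order 12: 7; order 16: 1; order 24: 3; order 48: 1.
Total: 1 + 3 + 1 + 7 + 3 + 3 + 7 + 1 + 3 + 1 = 30.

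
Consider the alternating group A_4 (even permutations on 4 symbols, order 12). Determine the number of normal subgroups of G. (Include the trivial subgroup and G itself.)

3

G has 10 subgroups. Checking conjugation-invariance by order — order 1: 1/1 normal; order 2: 0/3 normal; order 3: 0/4 normal; order 4: 1/1 normal; order 12: 1/1 normal.
Total normal subgroups: 3.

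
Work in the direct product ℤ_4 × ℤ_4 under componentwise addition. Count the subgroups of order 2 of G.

|G| = 16 and 2 | 16, so subgroups of order 2 are possible by Lagrange.
The subgroups of order 2 are: {(0,0), (0,2)}; {(0,0), (2,0)}; {(0,0), (2,2)}.
So G has 3 subgroups of order 2.

3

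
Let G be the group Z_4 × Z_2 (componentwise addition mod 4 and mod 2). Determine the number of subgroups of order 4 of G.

|G| = 8 and 4 | 8, so subgroups of order 4 are possible by Lagrange.
The subgroups of order 4 are: {(0,0), (0,1), (2,0), (2,1)}; {(0,0), (1,0), (2,0), (3,0)}; {(0,0), (1,1), (2,0), (3,1)}.
So G has 3 subgroups of order 4.

3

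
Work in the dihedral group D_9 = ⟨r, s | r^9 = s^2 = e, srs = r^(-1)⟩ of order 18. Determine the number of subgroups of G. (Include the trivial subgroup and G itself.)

16

|G| = 18, so by Lagrange every subgroup order divides 18. Divisors: 1, 2, 3, 6, 9, 18.
Subgroups by order — order 1: 1; order 2: 9; order 3: 1; order 6: 3; order 9: 1; order 18: 1.
Total: 1 + 9 + 1 + 3 + 1 + 1 = 16.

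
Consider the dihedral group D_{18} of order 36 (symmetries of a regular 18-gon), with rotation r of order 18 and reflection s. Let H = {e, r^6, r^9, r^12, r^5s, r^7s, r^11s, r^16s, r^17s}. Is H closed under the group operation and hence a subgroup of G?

No

Closure fails: r^11s · r^9 = r^2s ∉ H. So H is not a subgroup.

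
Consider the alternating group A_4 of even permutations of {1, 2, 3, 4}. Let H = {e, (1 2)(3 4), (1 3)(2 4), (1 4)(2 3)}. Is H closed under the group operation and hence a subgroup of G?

Yes

|H| = 4 divides |G| = 12, consistent with Lagrange.
H contains the identity, every element's inverse is in H, and H is closed under ∘: it is a subgroup.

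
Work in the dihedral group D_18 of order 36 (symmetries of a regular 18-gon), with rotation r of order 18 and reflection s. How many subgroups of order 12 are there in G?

3

|G| = 36 and 12 | 36, so subgroups of order 12 are possible by Lagrange.
The subgroups of order 12 are: {e, r^3, r^6, r^9, r^12, r^15, rs, r^4s, r^7s, r^10s, r^13s, r^16s}; {e, r^3, r^6, r^9, r^12, r^15, r^2s, r^5s, r^8s, r^11s, r^14s, r^17s}; {e, r^3, r^6, r^9, r^12, r^15, s, r^3s, r^6s, r^9s, r^12s, r^15s}.
So G has 3 subgroups of order 12.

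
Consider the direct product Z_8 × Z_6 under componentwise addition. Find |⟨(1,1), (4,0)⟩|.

|⟨(1,1)⟩| = 24 and |⟨(4,0)⟩| = 2, so |H| is a multiple of lcm(24, 2) = 24 and divides |G| = 48.
Closing under the operation: H = {(0,0), (0,2), (0,4), (1,1), (1,3), (1,5), (2,0), (2,2), (2,4), (3,1), (3,3), (3,5), (4,0), (4,2), (4,4), (5,1), (5,3), (5,5), (6,0), (6,2), (6,4), (7,1), (7,3), (7,5)}, so |H| = 24.

24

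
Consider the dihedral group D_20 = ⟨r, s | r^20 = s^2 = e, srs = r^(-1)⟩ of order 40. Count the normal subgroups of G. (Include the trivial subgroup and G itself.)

9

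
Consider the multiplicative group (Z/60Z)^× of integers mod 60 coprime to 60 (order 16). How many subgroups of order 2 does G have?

7

|G| = 16 and 2 | 16, so subgroups of order 2 are possible by Lagrange.
The subgroups of order 2 are: {1, 11}; {1, 19}; {1, 29}; {1, 31}; … (7 in all).
So G has 7 subgroups of order 2.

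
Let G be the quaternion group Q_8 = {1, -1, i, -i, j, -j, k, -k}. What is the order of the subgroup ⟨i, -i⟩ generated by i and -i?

|⟨i⟩| = 4 and |⟨-i⟩| = 4, so |H| is a multiple of lcm(4, 4) = 4 and divides |G| = 8.
Closing under the operation: H = {1, -1, i, -i}, so |H| = 4.

4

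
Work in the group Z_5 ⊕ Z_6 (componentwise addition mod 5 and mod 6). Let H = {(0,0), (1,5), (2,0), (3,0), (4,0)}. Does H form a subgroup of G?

(4,0) ∈ H but its inverse (1,0) ∉ H, so H is not a subgroup.

No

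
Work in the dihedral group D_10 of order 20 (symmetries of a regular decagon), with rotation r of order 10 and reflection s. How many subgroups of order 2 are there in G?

11

|G| = 20 and 2 | 20, so subgroups of order 2 are possible by Lagrange.
The subgroups of order 2 are: {e, r^2s}; {e, r^3s}; {e, r^4s}; {e, r^5}; … (11 in all).
So G has 11 subgroups of order 2.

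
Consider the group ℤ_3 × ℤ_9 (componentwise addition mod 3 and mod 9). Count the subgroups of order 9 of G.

|G| = 27 and 9 | 27, so subgroups of order 9 are possible by Lagrange.
The subgroups of order 9 are: {(0,0), (0,1), (0,2), (0,3), (0,4), (0,5), (0,6), (0,7), (0,8)}; {(0,0), (0,3), (0,6), (1,0), (1,3), (1,6), (2,0), (2,3), (2,6)}; {(0,0), (0,3), (0,6), (1,1), (1,4), (1,7), (2,2), (2,5), (2,8)}; {(0,0), (0,3), (0,6), (1,2), (1,5), (1,8), (2,1), (2,4), (2,7)}.
So G has 4 subgroups of order 9.

4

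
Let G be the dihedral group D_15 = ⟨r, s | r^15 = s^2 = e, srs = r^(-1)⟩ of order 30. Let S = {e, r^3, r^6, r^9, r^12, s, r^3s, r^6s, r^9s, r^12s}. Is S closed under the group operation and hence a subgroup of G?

Yes

|S| = 10 divides |G| = 30, consistent with Lagrange.
S contains the identity, every element's inverse is in S, and S is closed under ·: it is a subgroup.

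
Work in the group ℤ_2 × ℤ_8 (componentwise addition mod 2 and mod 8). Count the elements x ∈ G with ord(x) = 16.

0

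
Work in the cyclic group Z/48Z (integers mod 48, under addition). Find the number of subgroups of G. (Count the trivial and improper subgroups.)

Subgroups of the cyclic group Z/48Z correspond bijectively to divisors of 48.
Divisors of 48: 1, 2, 3, 4, 6, 8, 12, 16, 24, 48.
So Z/48Z has 10 subgroups.

10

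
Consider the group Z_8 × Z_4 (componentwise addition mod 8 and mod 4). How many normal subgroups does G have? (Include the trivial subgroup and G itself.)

22

G is abelian, so every subgroup is normal.
G has 22 subgroups in total, hence 22 normal subgroups.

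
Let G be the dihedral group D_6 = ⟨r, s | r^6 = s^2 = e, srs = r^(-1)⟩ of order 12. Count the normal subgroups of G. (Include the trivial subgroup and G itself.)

G has 16 subgroups. Checking conjugation-invariance by order — order 1: 1/1 normal; order 2: 1/7 normal; order 3: 1/1 normal; order 4: 0/3 normal; order 6: 3/3 normal; order 12: 1/1 normal.
Total normal subgroups: 7.

7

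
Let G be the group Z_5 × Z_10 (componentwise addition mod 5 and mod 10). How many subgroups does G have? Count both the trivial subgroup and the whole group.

16

|G| = 50, so by Lagrange every subgroup order divides 50. Divisors: 1, 2, 5, 10, 25, 50.
Subgroups by order — order 1: 1; order 2: 1; order 5: 6; order 10: 6; order 25: 1; order 50: 1.
Total: 1 + 1 + 6 + 6 + 1 + 1 = 16.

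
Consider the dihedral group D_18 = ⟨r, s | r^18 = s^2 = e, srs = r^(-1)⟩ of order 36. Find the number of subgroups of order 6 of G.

|G| = 36 and 6 | 36, so subgroups of order 6 are possible by Lagrange.
The subgroups of order 6 are: {e, r^6, r^12, r^4s, r^10s, r^16s}; {e, r^6, r^12, r^5s, r^11s, r^17s}; {e, r^6, r^12, s, r^6s, r^12s}; {e, r^6, r^12, rs, r^7s, r^13s}; … (7 in all).
So G has 7 subgroups of order 6.

7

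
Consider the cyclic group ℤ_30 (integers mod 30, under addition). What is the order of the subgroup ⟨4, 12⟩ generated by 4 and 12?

15

|⟨4⟩| = 15 and |⟨12⟩| = 5, so |H| is a multiple of lcm(15, 5) = 15 and divides |G| = 30.
Closing under the operation: H = {0, 2, 4, 6, 8, 10, 12, 14, 16, 18, 20, 22, 24, 26, 28}, so |H| = 15.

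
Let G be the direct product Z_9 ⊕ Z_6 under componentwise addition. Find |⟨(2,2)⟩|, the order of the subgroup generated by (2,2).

The order of (2,2) in Z_9 × Z_6 is lcm(ord(2) in Z_9, ord(2) in Z_6).
ord(2) = 9 and ord(2) = 3, so |⟨(2,2)⟩| = lcm(9, 3) = 9.

9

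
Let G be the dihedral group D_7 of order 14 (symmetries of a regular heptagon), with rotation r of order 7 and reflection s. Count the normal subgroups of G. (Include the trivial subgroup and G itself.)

G has 10 subgroups. Checking conjugation-invariance by order — order 1: 1/1 normal; order 2: 0/7 normal; order 7: 1/1 normal; order 14: 1/1 normal.
Total normal subgroups: 3.

3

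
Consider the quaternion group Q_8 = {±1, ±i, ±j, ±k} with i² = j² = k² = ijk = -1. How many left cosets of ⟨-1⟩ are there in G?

4

|⟨-1⟩| = 2 and |G| = 8.
By Lagrange, [G : H] = |G|/|H| = 8/2 = 4.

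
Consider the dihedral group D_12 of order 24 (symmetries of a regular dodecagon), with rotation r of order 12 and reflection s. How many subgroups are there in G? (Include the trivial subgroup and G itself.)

34

|G| = 24, so by Lagrange every subgroup order divides 24. Divisors: 1, 2, 3, 4, 6, 8, 12, 24.
Subgroups by order — order 1: 1; order 2: 13; order 3: 1; order 4: 7; order 6: 5; order 8: 3; order 12: 3; order 24: 1.
Total: 1 + 13 + 1 + 7 + 5 + 3 + 3 + 1 = 34.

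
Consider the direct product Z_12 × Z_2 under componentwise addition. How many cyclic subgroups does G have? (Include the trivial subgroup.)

12

Group the elements of G by the cyclic subgroup they generate; each cyclic subgroup of order d accounts for φ(d) elements.
Cyclic subgroups by order — order 1: 1; order 2: 3; order 3: 1; order 4: 2; order 6: 3; order 12: 2.
Total: 12.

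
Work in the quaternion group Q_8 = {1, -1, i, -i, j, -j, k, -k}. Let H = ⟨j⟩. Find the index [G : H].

2

|⟨j⟩| = 4 and |G| = 8.
By Lagrange, [G : H] = |G|/|H| = 8/4 = 2.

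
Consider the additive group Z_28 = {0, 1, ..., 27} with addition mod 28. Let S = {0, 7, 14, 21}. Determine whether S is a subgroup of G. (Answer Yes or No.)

|S| = 4 divides |G| = 28, consistent with Lagrange.
S contains the identity, every element's inverse is in S, and S is closed under +: it is a subgroup.
In fact S = ⟨21⟩.

Yes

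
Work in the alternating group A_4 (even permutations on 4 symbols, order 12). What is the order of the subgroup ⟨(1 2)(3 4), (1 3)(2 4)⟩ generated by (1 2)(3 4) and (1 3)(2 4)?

|⟨(1 2)(3 4)⟩| = 2 and |⟨(1 3)(2 4)⟩| = 2, so |H| is a multiple of lcm(2, 2) = 2 and divides |G| = 12.
Closing under the operation: H = {e, (1 2)(3 4), (1 3)(2 4), (1 4)(2 3)}, so |H| = 4.

4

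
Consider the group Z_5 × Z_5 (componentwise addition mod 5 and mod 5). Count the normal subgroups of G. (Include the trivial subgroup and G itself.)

8

G is abelian, so every subgroup is normal.
G has 8 subgroups in total, hence 8 normal subgroups.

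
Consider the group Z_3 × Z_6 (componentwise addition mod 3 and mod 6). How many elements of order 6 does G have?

8

An element (a,b) has order lcm(ord(a), ord(b)); count pairs with lcm equal to 6.
Enumerating gives 8 such elements.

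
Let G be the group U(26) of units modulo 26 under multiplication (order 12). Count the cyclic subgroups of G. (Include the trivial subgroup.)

A cyclic subgroup of order d is generated by each of its φ(d) elements of order d, so the cyclic subgroups of order d number (#elements of order d)/φ(d).
Cyclic subgroups by order — order 1: 1; order 2: 1; order 3: 1; order 4: 1; order 6: 1; order 12: 1.
Total: 6.

6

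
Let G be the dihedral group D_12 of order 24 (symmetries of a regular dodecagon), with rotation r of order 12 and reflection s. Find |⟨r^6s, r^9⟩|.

8

|⟨r^6s⟩| = 2 and |⟨r^9⟩| = 4, so |H| is a multiple of lcm(2, 4) = 4 and divides |G| = 24.
Closing under the operation: H = {e, r^3, r^6, r^9, s, r^3s, r^6s, r^9s}, so |H| = 8.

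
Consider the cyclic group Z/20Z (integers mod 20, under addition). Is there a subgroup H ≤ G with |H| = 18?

No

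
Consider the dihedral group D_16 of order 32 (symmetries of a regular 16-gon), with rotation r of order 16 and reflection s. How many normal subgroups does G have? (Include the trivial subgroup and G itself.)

8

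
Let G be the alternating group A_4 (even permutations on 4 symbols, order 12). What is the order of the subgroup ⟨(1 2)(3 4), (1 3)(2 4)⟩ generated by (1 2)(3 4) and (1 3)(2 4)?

|⟨(1 2)(3 4)⟩| = 2 and |⟨(1 3)(2 4)⟩| = 2, so |H| is a multiple of lcm(2, 2) = 2 and divides |G| = 12.
Closing under the operation: H = {e, (1 2)(3 4), (1 3)(2 4), (1 4)(2 3)}, so |H| = 4.

4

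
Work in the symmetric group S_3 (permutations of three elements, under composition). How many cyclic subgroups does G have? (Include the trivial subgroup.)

5

Each element a generates a cyclic subgroup ⟨a⟩; distinct elements may generate the same one (a cyclic group of order d has φ(d) generators).
Cyclic subgroups by order — order 1: 1; order 2: 3; order 3: 1.
Total: 5.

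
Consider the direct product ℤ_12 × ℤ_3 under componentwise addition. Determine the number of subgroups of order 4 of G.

|G| = 36 and 4 | 36, so subgroups of order 4 are possible by Lagrange.
The subgroups of order 4 are: {(0,0), (3,0), (6,0), (9,0)}.
So G has 1 subgroup of order 4.

1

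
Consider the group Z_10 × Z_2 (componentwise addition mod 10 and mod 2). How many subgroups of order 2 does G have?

3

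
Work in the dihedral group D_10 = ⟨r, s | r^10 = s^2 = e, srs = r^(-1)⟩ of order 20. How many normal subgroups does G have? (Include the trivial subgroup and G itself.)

G has 22 subgroups. Checking conjugation-invariance by order — order 1: 1/1 normal; order 2: 1/11 normal; order 4: 0/5 normal; order 5: 1/1 normal; order 10: 3/3 normal; order 20: 1/1 normal.
Total normal subgroups: 7.

7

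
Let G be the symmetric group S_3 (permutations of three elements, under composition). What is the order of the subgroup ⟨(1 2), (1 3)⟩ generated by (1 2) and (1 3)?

6

|⟨(1 2)⟩| = 2 and |⟨(1 3)⟩| = 2, so |H| is a multiple of lcm(2, 2) = 2 and divides |G| = 6.
Closing {(1 2), (1 3)} under the group operation gives all of G, so |H| = 6.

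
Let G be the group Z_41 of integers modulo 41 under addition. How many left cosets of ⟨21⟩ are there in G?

|⟨21⟩| = 41 and |G| = 41.
By Lagrange, [G : H] = |G|/|H| = 41/41 = 1.

1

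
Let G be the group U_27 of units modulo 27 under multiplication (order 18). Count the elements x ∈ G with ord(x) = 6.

The elements of order 6 are: 8, 17.
That's 2.

2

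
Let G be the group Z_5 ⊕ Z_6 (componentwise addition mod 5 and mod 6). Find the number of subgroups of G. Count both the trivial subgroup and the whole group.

8

|G| = 30, so by Lagrange every subgroup order divides 30. Divisors: 1, 2, 3, 5, 6, 10, 15, 30.
Subgroups by order — order 1: 1; order 2: 1; order 3: 1; order 5: 1; order 6: 1; order 10: 1; order 15: 1; order 30: 1.
Total: 1 + 1 + 1 + 1 + 1 + 1 + 1 + 1 = 8.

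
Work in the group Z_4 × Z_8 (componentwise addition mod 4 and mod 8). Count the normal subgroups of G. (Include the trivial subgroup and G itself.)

22

G is abelian, so every subgroup is normal.
G has 22 subgroups in total, hence 22 normal subgroups.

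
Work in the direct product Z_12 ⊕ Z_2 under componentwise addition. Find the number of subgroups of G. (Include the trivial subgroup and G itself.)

16

|G| = 24, so by Lagrange every subgroup order divides 24. Divisors: 1, 2, 3, 4, 6, 8, 12, 24.
Subgroups by order — order 1: 1; order 2: 3; order 3: 1; order 4: 3; order 6: 3; order 8: 1; order 12: 3; order 24: 1.
Total: 1 + 3 + 1 + 3 + 3 + 1 + 3 + 1 = 16.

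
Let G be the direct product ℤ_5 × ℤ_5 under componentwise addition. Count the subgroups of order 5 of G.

6

|G| = 25 and 5 | 25, so subgroups of order 5 are possible by Lagrange.
The subgroups of order 5 are: {(0,0), (0,1), (0,2), (0,3), (0,4)}; {(0,0), (1,0), (2,0), (3,0), (4,0)}; {(0,0), (1,1), (2,2), (3,3), (4,4)}; {(0,0), (1,2), (2,4), (3,1), (4,3)}; … (6 in all).
So G has 6 subgroups of order 5.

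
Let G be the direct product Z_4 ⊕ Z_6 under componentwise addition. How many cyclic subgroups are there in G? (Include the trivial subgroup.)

12

Group the elements of G by the cyclic subgroup they generate; each cyclic subgroup of order d accounts for φ(d) elements.
Cyclic subgroups by order — order 1: 1; order 2: 3; order 3: 1; order 4: 2; order 6: 3; order 12: 2.
Total: 12.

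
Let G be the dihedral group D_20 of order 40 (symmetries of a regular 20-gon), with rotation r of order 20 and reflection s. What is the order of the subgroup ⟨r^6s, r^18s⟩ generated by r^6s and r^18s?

|⟨r^6s⟩| = 2 and |⟨r^18s⟩| = 2, so |H| is a multiple of lcm(2, 2) = 2 and divides |G| = 40.
Closing under the operation: H = {e, r^4, r^8, r^12, r^16, r^2s, r^6s, r^10s, r^14s, r^18s}, so |H| = 10.

10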